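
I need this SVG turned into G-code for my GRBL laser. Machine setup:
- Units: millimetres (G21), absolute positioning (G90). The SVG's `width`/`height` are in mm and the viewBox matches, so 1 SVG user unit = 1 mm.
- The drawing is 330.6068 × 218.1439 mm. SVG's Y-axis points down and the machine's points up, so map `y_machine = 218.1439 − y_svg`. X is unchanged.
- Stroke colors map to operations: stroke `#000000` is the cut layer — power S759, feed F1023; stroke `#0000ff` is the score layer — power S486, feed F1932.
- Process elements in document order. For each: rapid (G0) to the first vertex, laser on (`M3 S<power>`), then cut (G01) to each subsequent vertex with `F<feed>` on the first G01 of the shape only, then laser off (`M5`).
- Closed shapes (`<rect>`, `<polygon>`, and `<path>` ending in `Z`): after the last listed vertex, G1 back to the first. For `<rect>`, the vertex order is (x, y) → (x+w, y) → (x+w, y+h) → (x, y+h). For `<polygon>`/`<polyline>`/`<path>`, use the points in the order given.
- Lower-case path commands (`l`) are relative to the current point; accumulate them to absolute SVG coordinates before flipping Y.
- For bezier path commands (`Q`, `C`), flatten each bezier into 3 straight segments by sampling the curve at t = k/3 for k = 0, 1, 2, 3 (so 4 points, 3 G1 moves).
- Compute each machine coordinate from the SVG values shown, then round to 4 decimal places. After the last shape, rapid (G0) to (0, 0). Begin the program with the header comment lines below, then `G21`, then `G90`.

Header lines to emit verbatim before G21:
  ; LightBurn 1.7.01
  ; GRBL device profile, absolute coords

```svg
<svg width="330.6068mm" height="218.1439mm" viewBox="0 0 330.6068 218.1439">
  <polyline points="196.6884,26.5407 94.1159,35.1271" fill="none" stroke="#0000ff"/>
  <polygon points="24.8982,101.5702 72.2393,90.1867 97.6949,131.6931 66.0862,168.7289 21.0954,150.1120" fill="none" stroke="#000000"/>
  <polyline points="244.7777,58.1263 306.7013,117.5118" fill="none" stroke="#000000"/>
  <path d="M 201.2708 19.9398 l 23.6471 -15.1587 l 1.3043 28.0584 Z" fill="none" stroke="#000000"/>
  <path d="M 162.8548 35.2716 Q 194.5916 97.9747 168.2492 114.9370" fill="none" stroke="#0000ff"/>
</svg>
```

; LightBurn 1.7.01
; GRBL device profile, absolute coords
G21
G90
G0 X196.6884 Y191.6032
M3 S486
G01 X94.1159 Y183.0168 F1932
M5
G0 X24.8982 Y116.5737
M3 S759
G01 X72.2393 Y127.9572 F1023
G01 X97.6949 Y86.4508
G01 X66.0862 Y49.4150
G01 X21.0954 Y68.0319
G01 X24.8982 Y116.5737
M5
G0 X244.7777 Y160.0176
M3 S759
G01 X306.7013 Y100.6321 F1023
M5
G0 X201.2708 Y198.2041
M3 S759
G01 X224.9179 Y213.3628 F1023
G01 X226.2222 Y185.3044
G01 X201.2708 Y198.2041
M5
G0 X162.8548 Y182.8723
M3 S486
G01 X177.5594 Y146.1525 F1932
G01 X179.3576 Y119.5974
G01 X168.2492 Y103.2069
M5
G0 X0.0000 Y0.0000

viewBox `0 0 330.6068 218.1439` with mm width/height → 1 unit = 1 mm. Flip: y_m = 218.1439 − y_svg.

**Shape 1** — `<polyline>` line segment, stroke `#0000ff` → score (S486, F1932). Machine vertices: (196.6884,191.6032) → (94.1159,183.0168). Open path.

**Shape 2** — `<polygon>` regular polygon, stroke `#000000` → cut (S759, F1023). Machine vertices: (24.8982,116.5737) → (72.2393,127.9572) → (97.6949,86.4508) → (66.0862,49.4150) → (21.0954,68.0319) → (24.8982,116.5737). Closed: final G1 returns to the first vertex.

**Shape 3** — `<polyline>` line segment, stroke `#000000` → cut (S759, F1023). Machine vertices: (244.7777,160.0176) → (306.7013,100.6321). Open path.

**Shape 4** — `<path>` regular polygon, stroke `#000000` → cut (S759, F1023). Machine vertices: (201.2708,198.2041) → (224.9179,213.3628) → (226.2222,185.3044) → (201.2708,198.2041). Closed: final G1 returns to the first vertex.

**Shape 5** — `<path>` quadratic bezier, stroke `#0000ff` → score (S486, F1932). Control points (SVG): P0=(162.8548,35.2716), P1=(194.5916,97.9747), P2=(168.2492,114.9370); sampled at t=k/3. Machine vertices: (162.8548,182.8723) → (177.5594,146.1525) → (179.3576,119.5974) → (168.2492,103.2069). Open path.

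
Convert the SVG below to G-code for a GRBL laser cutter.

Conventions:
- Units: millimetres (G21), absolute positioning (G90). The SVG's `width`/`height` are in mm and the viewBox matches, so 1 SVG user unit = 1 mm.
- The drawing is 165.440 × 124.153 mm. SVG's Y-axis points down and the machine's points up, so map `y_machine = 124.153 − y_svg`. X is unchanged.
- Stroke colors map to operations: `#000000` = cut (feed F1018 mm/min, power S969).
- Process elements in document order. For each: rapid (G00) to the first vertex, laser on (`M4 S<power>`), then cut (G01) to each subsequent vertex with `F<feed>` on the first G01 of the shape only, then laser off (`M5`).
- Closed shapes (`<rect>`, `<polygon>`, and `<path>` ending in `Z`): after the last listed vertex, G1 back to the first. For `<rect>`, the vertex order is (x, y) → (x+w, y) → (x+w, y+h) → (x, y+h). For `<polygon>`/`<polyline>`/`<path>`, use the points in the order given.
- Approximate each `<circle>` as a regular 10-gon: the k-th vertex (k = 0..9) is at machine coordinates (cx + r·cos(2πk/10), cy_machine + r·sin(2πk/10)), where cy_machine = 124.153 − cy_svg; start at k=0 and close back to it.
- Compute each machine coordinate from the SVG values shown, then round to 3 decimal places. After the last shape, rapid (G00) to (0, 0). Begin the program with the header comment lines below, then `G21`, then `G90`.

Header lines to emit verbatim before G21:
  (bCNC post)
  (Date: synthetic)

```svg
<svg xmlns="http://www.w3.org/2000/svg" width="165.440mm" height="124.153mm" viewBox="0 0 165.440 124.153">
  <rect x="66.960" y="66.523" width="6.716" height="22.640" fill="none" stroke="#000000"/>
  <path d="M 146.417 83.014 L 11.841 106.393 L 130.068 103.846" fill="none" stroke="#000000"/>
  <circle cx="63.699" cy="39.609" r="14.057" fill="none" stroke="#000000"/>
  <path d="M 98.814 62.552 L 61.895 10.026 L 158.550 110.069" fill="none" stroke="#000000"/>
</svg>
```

Since the viewBox matches the mm dimensions, user units are millimetres directly. The only transform is the Y-flip y_m = 124.153 − y_svg.

Shape 1 is a rectangle drawn with `<rect>`. Its stroke #000000 means cut at S969, F1018. After flipping Y the toolpath is (66.960,57.630) → (73.676,57.630) → (73.676,34.990) → (66.960,34.990) → (66.960,57.630), returning to the start.

Shape 2 is a open polyline drawn with `<path>`. Its stroke #000000 means cut at S969, F1018. After flipping Y the toolpath is (146.417,41.139) → (11.841,17.760) → (130.068,20.307).

Shape 3 is a circle drawn with `<circle>`. Its stroke #000000 means cut at S969, F1018. After flipping Y the toolpath is (77.756,84.544) → (75.071,92.806) → (68.043,97.913) → (59.355,97.913) → (52.327,92.806) → (49.642,84.544) → (52.327,76.282) → (59.355,71.175) → (68.043,71.175) → (75.071,76.282) → (77.756,84.544), returning to the start.

Shape 4 is a open polyline drawn with `<path>`. Its stroke #000000 means cut at S969, F1018. After flipping Y the toolpath is (98.814,61.601) → (61.895,114.127) → (158.550,14.084).

(bCNC post)
(Date: synthetic)
G21
G90
G00 X66.960 Y57.630
M4 S969
G01 X73.676 Y57.630 F1018
G01 X73.676 Y34.990
G01 X66.960 Y34.990
G01 X66.960 Y57.630
M5
G00 X146.417 Y41.139
M4 S969
G01 X11.841 Y17.760 F1018
G01 X130.068 Y20.307
M5
G00 X77.756 Y84.544
M4 S969
G01 X75.071 Y92.806 F1018
G01 X68.043 Y97.913
G01 X59.355 Y97.913
G01 X52.327 Y92.806
G01 X49.642 Y84.544
G01 X52.327 Y76.282
G01 X59.355 Y71.175
G01 X68.043 Y71.175
G01 X75.071 Y76.282
G01 X77.756 Y84.544
M5
G00 X98.814 Y61.601
M4 S969
G01 X61.895 Y114.127 F1018
G01 X158.550 Y14.084
M5
G00 X0.000 Y0.000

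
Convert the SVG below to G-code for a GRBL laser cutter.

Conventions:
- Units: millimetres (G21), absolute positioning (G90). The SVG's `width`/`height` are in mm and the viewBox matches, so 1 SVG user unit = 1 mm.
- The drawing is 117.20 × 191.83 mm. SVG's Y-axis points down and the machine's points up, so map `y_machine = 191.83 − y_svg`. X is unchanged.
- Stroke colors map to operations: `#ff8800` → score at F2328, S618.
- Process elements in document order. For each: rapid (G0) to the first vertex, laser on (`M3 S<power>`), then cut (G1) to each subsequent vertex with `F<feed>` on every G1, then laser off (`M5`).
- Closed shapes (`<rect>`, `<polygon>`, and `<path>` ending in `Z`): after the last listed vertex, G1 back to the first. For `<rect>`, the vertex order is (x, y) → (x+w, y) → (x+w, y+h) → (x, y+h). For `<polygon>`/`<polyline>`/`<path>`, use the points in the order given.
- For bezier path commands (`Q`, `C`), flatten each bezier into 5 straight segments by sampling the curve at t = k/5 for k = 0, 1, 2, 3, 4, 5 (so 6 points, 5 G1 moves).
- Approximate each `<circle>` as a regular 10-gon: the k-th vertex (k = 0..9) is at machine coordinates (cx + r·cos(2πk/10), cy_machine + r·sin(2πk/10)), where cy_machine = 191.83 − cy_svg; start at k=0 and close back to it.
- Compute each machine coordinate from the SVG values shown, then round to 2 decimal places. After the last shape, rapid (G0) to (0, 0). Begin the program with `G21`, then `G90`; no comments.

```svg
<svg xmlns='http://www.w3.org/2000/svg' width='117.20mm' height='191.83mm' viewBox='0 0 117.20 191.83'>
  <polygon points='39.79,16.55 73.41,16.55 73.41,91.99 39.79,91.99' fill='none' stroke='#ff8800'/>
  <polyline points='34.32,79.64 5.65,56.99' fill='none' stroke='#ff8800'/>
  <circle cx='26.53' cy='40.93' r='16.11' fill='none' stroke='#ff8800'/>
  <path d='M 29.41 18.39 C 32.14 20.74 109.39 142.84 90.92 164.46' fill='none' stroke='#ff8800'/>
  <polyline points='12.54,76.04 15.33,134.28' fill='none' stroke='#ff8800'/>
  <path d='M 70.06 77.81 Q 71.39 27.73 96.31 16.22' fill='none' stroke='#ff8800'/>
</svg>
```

1 u = 1 mm; y_m = 191.83 − y.

[1] `<polygon>` rectangle, #ff8800→score S618 F2328: (39.79,175.28) → (73.41,175.28) → (73.41,99.84) → (39.79,99.84) → (39.79,175.28) (closed)

[2] `<polyline>` line segment, #ff8800→score S618 F2328: (34.32,112.19) → (5.65,134.84)

[3] `<circle>` circle, #ff8800→score S618 F2328: (42.64,150.90) → (39.56,160.37) → (31.51,166.22) → (21.55,166.22) → (13.50,160.37) → (10.42,150.90) → (13.50,141.43) → (21.55,135.58) → (31.51,135.58) → (39.56,141.43) → (42.64,150.90) (closed)

[4] `<path>` cubic bezier, #ff8800→score S618 F2328: (29.41,173.44) → (38.63,159.42) → (57.56,127.23) → (78.03,87.45) → (91.88,50.64) → (90.92,27.37)

[5] `<polyline>` line segment, #ff8800→score S618 F2328: (12.54,115.79) → (15.33,57.55)

[6] `<path>` quadratic bezier, #ff8800→score S618 F2328: (70.06,114.02) → (71.54,132.51) → (74.90,147.91) → (80.15,160.23) → (87.29,169.46) → (96.31,175.61)

G21
G90
G0 X39.79 Y175.28
M3 S618
G1 X73.41 Y175.28 F2328
G1 X73.41 Y99.84 F2328
G1 X39.79 Y99.84 F2328
G1 X39.79 Y175.28 F2328
M5
G0 X34.32 Y112.19
M3 S618
G1 X5.65 Y134.84 F2328
M5
G0 X42.64 Y150.90
M3 S618
G1 X39.56 Y160.37 F2328
G1 X31.51 Y166.22 F2328
G1 X21.55 Y166.22 F2328
G1 X13.50 Y160.37 F2328
G1 X10.42 Y150.90 F2328
G1 X13.50 Y141.43 F2328
G1 X21.55 Y135.58 F2328
G1 X31.51 Y135.58 F2328
G1 X39.56 Y141.43 F2328
G1 X42.64 Y150.90 F2328
M5
G0 X29.41 Y173.44
M3 S618
G1 X38.63 Y159.42 F2328
G1 X57.56 Y127.23 F2328
G1 X78.03 Y87.45 F2328
G1 X91.88 Y50.64 F2328
G1 X90.92 Y27.37 F2328
M5
G0 X12.54 Y115.79
M3 S618
G1 X15.33 Y57.55 F2328
M5
G0 X70.06 Y114.02
M3 S618
G1 X71.54 Y132.51 F2328
G1 X74.90 Y147.91 F2328
G1 X80.15 Y160.23 F2328
G1 X87.29 Y169.46 F2328
G1 X96.31 Y175.61 F2328
M5
G0 X0.00 Y0.00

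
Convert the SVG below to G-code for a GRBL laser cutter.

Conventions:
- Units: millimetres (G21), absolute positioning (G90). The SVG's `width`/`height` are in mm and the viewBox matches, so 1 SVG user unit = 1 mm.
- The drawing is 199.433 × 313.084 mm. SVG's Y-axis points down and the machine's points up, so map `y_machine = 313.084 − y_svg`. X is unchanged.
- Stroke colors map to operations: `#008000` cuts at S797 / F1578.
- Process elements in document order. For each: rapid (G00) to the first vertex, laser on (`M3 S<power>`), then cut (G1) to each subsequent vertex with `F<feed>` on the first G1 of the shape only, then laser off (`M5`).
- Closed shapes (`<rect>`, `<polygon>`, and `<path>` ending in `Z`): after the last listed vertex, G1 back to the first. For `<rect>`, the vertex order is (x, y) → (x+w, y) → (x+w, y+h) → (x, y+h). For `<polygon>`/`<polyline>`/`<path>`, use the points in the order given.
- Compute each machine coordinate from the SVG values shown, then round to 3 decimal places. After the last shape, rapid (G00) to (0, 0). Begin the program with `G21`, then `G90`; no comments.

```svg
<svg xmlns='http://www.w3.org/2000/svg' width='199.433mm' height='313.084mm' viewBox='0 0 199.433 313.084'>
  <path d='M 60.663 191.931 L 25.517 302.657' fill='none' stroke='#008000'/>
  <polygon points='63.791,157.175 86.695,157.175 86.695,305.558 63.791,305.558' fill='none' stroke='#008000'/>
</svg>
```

viewBox `0 0 199.433 313.084` with mm width/height → 1 unit = 1 mm. Flip: y_m = 313.084 − y_svg.

**Shape 1** — `<path>` line segment, stroke `#008000` → cut (S797, F1578). Machine vertices: (60.663,121.153) → (25.517,10.427). Open path.

**Shape 2** — `<polygon>` rectangle, stroke `#008000` → cut (S797, F1578). Machine vertices: (63.791,155.909) → (86.695,155.909) → (86.695,7.526) → (63.791,7.526) → (63.791,155.909). Closed: final G1 returns to the first vertex.

G21
G90
G00 X60.663 Y121.153
M3 S797
G1 X25.517 Y10.427 F1578
M5
G00 X63.791 Y155.909
M3 S797
G1 X86.695 Y155.909 F1578
G1 X86.695 Y7.526
G1 X63.791 Y7.526
G1 X63.791 Y155.909
M5
G00 X0.000 Y0.000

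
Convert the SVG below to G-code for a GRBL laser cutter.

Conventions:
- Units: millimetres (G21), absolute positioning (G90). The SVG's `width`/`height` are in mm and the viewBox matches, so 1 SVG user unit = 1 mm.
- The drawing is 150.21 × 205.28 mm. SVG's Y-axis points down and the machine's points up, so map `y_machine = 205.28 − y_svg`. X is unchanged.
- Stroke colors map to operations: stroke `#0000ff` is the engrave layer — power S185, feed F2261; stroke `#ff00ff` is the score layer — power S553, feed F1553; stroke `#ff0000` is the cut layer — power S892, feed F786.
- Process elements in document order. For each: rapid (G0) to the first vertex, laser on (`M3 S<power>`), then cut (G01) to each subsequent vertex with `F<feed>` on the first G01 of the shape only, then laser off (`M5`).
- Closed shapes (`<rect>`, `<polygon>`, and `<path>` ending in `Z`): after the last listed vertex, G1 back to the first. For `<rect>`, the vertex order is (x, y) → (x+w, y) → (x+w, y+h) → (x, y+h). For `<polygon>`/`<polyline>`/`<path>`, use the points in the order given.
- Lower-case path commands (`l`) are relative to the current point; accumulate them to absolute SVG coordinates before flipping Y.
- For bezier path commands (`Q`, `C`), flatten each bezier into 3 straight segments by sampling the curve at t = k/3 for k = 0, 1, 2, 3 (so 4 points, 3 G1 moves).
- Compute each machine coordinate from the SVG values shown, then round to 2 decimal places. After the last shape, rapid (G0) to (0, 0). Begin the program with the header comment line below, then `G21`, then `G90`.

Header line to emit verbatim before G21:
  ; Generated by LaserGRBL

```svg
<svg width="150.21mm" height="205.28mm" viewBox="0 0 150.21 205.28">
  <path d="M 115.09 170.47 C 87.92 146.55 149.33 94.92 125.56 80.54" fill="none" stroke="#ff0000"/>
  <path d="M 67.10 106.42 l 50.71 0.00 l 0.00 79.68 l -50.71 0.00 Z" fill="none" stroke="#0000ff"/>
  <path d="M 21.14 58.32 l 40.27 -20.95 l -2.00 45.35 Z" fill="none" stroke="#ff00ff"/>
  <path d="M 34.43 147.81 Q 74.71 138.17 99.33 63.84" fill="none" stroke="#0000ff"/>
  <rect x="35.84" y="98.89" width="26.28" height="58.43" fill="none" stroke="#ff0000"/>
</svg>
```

Since the viewBox matches the mm dimensions, user units are millimetres directly. The only transform is the Y-flip y_m = 205.28 − y_svg.

Shape 1 is a cubic bezier drawn with `<path>`. Its stroke #ff0000 means cut at S892, F786. After flipping Y the toolpath is (115.09,34.81) → (111.01,65.56) → (127.37,100.35) → (125.56,124.74).

Shape 2 is a rectangle drawn with `<path>`. Its stroke #0000ff means engrave at S185, F2261. After flipping Y the toolpath is (67.10,98.86) → (117.81,98.86) → (117.81,19.18) → (67.10,19.18) → (67.10,98.86), returning to the start.

Shape 3 is a regular polygon drawn with `<path>`. Its stroke #ff00ff means score at S553, F1553. After flipping Y the toolpath is (21.14,146.96) → (61.41,167.91) → (59.41,122.56) → (21.14,146.96), returning to the start.

Shape 4 is a quadratic bezier drawn with `<path>`. Its stroke #0000ff means engrave at S185, F2261. After flipping Y the toolpath is (34.43,57.47) → (59.54,71.08) → (81.18,99.07) → (99.33,141.44).

Shape 5 is a rectangle drawn with `<rect>`. Its stroke #ff0000 means cut at S892, F786. After flipping Y the toolpath is (35.84,106.39) → (62.12,106.39) → (62.12,47.96) → (35.84,47.96) → (35.84,106.39), returning to the start.

; Generated by LaserGRBL
G21
G90
G0 X115.09 Y34.81
M3 S892
G01 X111.01 Y65.56 F786
G01 X127.37 Y100.35
G01 X125.56 Y124.74
M5
G0 X67.10 Y98.86
M3 S185
G01 X117.81 Y98.86 F2261
G01 X117.81 Y19.18
G01 X67.10 Y19.18
G01 X67.10 Y98.86
M5
G0 X21.14 Y146.96
M3 S553
G01 X61.41 Y167.91 F1553
G01 X59.41 Y122.56
G01 X21.14 Y146.96
M5
G0 X34.43 Y57.47
M3 S185
G01 X59.54 Y71.08 F2261
G01 X81.18 Y99.07
G01 X99.33 Y141.44
M5
G0 X35.84 Y106.39
M3 S892
G01 X62.12 Y106.39 F786
G01 X62.12 Y47.96
G01 X35.84 Y47.96
G01 X35.84 Y106.39
M5
G0 X0.00 Y0.00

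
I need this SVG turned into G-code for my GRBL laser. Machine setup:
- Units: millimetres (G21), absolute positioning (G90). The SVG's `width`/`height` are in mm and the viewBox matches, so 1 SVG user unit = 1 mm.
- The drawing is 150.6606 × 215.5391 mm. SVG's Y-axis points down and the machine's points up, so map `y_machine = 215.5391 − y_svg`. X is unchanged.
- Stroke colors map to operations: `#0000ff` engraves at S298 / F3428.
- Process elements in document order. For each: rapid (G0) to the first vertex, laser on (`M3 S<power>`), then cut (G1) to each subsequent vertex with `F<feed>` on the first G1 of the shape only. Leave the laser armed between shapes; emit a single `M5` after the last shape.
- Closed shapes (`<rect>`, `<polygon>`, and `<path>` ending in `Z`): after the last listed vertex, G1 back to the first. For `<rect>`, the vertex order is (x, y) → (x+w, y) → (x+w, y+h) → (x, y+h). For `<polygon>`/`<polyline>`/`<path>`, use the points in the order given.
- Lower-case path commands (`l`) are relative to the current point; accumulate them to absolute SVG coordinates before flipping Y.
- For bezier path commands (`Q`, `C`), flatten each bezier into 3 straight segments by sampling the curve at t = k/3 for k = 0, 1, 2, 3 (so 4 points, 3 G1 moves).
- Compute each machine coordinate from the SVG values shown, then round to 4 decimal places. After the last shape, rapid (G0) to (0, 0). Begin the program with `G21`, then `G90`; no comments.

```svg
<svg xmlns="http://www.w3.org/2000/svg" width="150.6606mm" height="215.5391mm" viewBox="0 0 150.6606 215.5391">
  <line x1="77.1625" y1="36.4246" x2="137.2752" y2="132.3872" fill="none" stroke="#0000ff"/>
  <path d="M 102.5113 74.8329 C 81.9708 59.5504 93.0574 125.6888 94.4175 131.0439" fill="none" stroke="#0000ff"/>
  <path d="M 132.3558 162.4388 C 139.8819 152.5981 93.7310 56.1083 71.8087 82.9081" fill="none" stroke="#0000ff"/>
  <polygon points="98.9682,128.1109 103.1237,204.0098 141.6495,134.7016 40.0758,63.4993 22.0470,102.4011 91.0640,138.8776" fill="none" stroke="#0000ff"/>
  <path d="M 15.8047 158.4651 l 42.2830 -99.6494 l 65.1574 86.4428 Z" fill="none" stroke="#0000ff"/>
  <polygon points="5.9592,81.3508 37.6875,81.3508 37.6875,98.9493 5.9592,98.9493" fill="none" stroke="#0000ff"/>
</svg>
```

G21
G90
G0 X77.1625 Y179.1145
M3 S298
G1 X137.2752 Y83.1519 F3428
G0 X102.5113 Y140.7062
M3 S298
G1 X90.9816 Y134.1152 F3428
G1 X91.3468 Y104.8446
G1 X94.4175 Y84.4952
G0 X132.3558 Y53.1003
M3 S298
G1 X124.8750 Y84.0485 F3428
G1 X98.9218 Y126.1098
G1 X71.8087 Y132.6310
G0 X98.9682 Y87.4282
M3 S298
G1 X103.1237 Y11.5293 F3428
G1 X141.6495 Y80.8375
G1 X40.0758 Y152.0398
G1 X22.0470 Y113.1380
G1 X91.0640 Y76.6615
G1 X98.9682 Y87.4282
G0 X15.8047 Y57.0740
M3 S298
G1 X58.0877 Y156.7234 F3428
G1 X123.2451 Y70.2806
G1 X15.8047 Y57.0740
G0 X5.9592 Y134.1883
M3 S298
G1 X37.6875 Y134.1883 F3428
G1 X37.6875 Y116.5898
G1 X5.9592 Y116.5898
G1 X5.9592 Y134.1883
M5
G0 X0.0000 Y0.0000

Since the viewBox matches the mm dimensions, user units are millimetres directly. The only transform is the Y-flip y_m = 215.5391 − y_svg.

Shape 1 is a line segment drawn with `<line>`. Its stroke #0000ff means engrave at S298, F3428. After flipping Y the toolpath is (77.1625,179.1145) → (137.2752,83.1519).

Shape 2 is a cubic bezier drawn with `<path>`. Its stroke #0000ff means engrave at S298, F3428. After flipping Y the toolpath is (102.5113,140.7062) → (90.9816,134.1152) → (91.3468,104.8446) → (94.4175,84.4952).

Shape 3 is a cubic bezier drawn with `<path>`. Its stroke #0000ff means engrave at S298, F3428. After flipping Y the toolpath is (132.3558,53.1003) → (124.8750,84.0485) → (98.9218,126.1098) → (71.8087,132.6310).

Shape 4 is a closed polygon drawn with `<polygon>`. Its stroke #0000ff means engrave at S298, F3428. After flipping Y the toolpath is (98.9682,87.4282) → (103.1237,11.5293) → (141.6495,80.8375) → (40.0758,152.0398) → (22.0470,113.1380) → (91.0640,76.6615) → (98.9682,87.4282), returning to the start.

Shape 5 is a regular polygon drawn with `<path>`. Its stroke #0000ff means engrave at S298, F3428. After flipping Y the toolpath is (15.8047,57.0740) → (58.0877,156.7234) → (123.2451,70.2806) → (15.8047,57.0740), returning to the start.

Shape 6 is a rectangle drawn with `<polygon>`. Its stroke #0000ff means engrave at S298, F3428. After flipping Y the toolpath is (5.9592,134.1883) → (37.6875,134.1883) → (37.6875,116.5898) → (5.9592,116.5898) → (5.9592,134.1883), returning to the start.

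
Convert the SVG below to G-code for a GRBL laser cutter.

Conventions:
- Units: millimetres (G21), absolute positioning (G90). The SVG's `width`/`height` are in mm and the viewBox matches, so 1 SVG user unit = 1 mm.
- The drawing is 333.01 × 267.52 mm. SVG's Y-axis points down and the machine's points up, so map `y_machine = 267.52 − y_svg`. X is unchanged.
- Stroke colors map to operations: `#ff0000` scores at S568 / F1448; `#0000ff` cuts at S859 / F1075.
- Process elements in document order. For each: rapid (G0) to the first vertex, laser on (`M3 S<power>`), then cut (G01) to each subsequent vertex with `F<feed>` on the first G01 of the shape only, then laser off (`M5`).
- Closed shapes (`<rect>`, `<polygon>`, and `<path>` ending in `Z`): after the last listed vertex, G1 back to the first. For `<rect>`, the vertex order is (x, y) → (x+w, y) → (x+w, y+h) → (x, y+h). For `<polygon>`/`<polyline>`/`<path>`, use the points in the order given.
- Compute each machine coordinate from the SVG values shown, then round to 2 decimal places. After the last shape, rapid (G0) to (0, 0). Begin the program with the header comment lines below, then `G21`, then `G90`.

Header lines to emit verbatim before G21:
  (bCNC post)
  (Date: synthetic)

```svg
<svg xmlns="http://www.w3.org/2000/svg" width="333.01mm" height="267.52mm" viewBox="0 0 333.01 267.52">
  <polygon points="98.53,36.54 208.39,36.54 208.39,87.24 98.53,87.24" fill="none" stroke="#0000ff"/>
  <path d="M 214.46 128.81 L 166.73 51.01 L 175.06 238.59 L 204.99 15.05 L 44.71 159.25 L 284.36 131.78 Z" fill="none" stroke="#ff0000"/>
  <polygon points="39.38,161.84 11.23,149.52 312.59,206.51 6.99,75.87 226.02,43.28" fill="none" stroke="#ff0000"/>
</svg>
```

(bCNC post)
(Date: synthetic)
G21
G90
G0 X98.53 Y230.98
M3 S859
G01 X208.39 Y230.98 F1075
G01 X208.39 Y180.28
G01 X98.53 Y180.28
G01 X98.53 Y230.98
M5
G0 X214.46 Y138.71
M3 S568
G01 X166.73 Y216.51 F1448
G01 X175.06 Y28.93
G01 X204.99 Y252.47
G01 X44.71 Y108.27
G01 X284.36 Y135.74
G01 X214.46 Y138.71
M5
G0 X39.38 Y105.68
M3 S568
G01 X11.23 Y118.00 F1448
G01 X312.59 Y61.01
G01 X6.99 Y191.65
G01 X226.02 Y224.24
G01 X39.38 Y105.68
M5
G0 X0.00 Y0.00

viewBox `0 0 333.01 267.52` with mm width/height → 1 unit = 1 mm. Flip: y_m = 267.52 − y_svg.

**Shape 1** — `<polygon>` rectangle, stroke `#0000ff` → cut (S859, F1075). Machine vertices: (98.53,230.98) → (208.39,230.98) → (208.39,180.28) → (98.53,180.28) → (98.53,230.98). Closed: final G1 returns to the first vertex.

**Shape 2** — `<path>` closed polygon, stroke `#ff0000` → score (S568, F1448). Machine vertices: (214.46,138.71) → (166.73,216.51) → (175.06,28.93) → (204.99,252.47) → (44.71,108.27) → (284.36,135.74) → (214.46,138.71). Closed: final G1 returns to the first vertex.

**Shape 3** — `<polygon>` closed polygon, stroke `#ff0000` → score (S568, F1448). Machine vertices: (39.38,105.68) → (11.23,118.00) → (312.59,61.01) → (6.99,191.65) → (226.02,224.24) → (39.38,105.68). Closed: final G1 returns to the first vertex.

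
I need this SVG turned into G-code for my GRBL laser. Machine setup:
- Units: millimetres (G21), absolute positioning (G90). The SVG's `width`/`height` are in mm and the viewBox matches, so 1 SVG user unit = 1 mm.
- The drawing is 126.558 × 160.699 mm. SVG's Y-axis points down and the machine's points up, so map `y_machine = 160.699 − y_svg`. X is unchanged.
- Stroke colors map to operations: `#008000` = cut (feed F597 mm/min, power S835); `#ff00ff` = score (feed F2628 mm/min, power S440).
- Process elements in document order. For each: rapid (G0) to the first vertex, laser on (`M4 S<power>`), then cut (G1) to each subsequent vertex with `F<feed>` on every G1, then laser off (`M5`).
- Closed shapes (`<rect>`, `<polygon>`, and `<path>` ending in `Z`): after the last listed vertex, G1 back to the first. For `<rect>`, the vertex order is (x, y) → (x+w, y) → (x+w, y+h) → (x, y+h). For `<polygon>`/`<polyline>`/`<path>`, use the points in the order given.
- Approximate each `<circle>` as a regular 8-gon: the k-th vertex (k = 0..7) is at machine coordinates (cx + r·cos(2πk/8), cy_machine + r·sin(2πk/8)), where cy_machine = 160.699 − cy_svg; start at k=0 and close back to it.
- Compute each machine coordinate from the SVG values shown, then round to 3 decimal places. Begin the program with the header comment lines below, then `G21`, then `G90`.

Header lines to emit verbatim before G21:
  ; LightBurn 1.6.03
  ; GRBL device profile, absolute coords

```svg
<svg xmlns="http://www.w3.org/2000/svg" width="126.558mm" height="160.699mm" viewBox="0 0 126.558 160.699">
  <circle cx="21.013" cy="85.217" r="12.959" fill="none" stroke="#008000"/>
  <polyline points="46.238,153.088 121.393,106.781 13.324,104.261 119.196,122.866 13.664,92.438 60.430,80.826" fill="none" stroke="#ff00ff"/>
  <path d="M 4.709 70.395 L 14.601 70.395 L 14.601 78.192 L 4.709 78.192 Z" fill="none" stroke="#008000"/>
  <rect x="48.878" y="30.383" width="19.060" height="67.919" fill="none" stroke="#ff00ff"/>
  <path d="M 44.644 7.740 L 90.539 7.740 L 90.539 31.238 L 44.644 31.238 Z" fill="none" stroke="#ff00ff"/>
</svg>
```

; LightBurn 1.6.03
; GRBL device profile, absolute coords
G21
G90
G0 X33.972 Y75.482
M4 S835
G1 X30.176 Y84.645 F597
G1 X21.013 Y88.441 F597
G1 X11.850 Y84.645 F597
G1 X8.054 Y75.482 F597
G1 X11.850 Y66.319 F597
G1 X21.013 Y62.523 F597
G1 X30.176 Y66.319 F597
G1 X33.972 Y75.482 F597
M5
G0 X46.238 Y7.611
M4 S440
G1 X121.393 Y53.918 F2628
G1 X13.324 Y56.438 F2628
G1 X119.196 Y37.833 F2628
G1 X13.664 Y68.261 F2628
G1 X60.430 Y79.873 F2628
M5
G0 X4.709 Y90.304
M4 S835
G1 X14.601 Y90.304 F597
G1 X14.601 Y82.507 F597
G1 X4.709 Y82.507 F597
G1 X4.709 Y90.304 F597
M5
G0 X48.878 Y130.316
M4 S440
G1 X67.938 Y130.316 F2628
G1 X67.938 Y62.397 F2628
G1 X48.878 Y62.397 F2628
G1 X48.878 Y130.316 F2628
M5
G0 X44.644 Y152.959
M4 S440
G1 X90.539 Y152.959 F2628
G1 X90.539 Y129.461 F2628
G1 X44.644 Y129.461 F2628
G1 X44.644 Y152.959 F2628
M5

Since the viewBox matches the mm dimensions, user units are millimetres directly. The only transform is the Y-flip y_m = 160.699 − y_svg.

Shape 1 is a circle drawn with `<circle>`. Its stroke #008000 means cut at S835, F597. After flipping Y the toolpath is (33.972,75.482) → (30.176,84.645) → (21.013,88.441) → (11.850,84.645) → (8.054,75.482) → (11.850,66.319) → (21.013,62.523) → (30.176,66.319) → (33.972,75.482), returning to the start.

Shape 2 is a open polyline drawn with `<polyline>`. Its stroke #ff00ff means score at S440, F2628. After flipping Y the toolpath is (46.238,7.611) → (121.393,53.918) → (13.324,56.438) → (119.196,37.833) → (13.664,68.261) → (60.430,79.873).

Shape 3 is a rectangle drawn with `<path>`. Its stroke #008000 means cut at S835, F597. After flipping Y the toolpath is (4.709,90.304) → (14.601,90.304) → (14.601,82.507) → (4.709,82.507) → (4.709,90.304), returning to the start.

Shape 4 is a rectangle drawn with `<rect>`. Its stroke #ff00ff means score at S440, F2628. After flipping Y the toolpath is (48.878,130.316) → (67.938,130.316) → (67.938,62.397) → (48.878,62.397) → (48.878,130.316), returning to the start.

Shape 5 is a rectangle drawn with `<path>`. Its stroke #ff00ff means score at S440, F2628. After flipping Y the toolpath is (44.644,152.959) → (90.539,152.959) → (90.539,129.461) → (44.644,129.461) → (44.644,152.959), returning to the start.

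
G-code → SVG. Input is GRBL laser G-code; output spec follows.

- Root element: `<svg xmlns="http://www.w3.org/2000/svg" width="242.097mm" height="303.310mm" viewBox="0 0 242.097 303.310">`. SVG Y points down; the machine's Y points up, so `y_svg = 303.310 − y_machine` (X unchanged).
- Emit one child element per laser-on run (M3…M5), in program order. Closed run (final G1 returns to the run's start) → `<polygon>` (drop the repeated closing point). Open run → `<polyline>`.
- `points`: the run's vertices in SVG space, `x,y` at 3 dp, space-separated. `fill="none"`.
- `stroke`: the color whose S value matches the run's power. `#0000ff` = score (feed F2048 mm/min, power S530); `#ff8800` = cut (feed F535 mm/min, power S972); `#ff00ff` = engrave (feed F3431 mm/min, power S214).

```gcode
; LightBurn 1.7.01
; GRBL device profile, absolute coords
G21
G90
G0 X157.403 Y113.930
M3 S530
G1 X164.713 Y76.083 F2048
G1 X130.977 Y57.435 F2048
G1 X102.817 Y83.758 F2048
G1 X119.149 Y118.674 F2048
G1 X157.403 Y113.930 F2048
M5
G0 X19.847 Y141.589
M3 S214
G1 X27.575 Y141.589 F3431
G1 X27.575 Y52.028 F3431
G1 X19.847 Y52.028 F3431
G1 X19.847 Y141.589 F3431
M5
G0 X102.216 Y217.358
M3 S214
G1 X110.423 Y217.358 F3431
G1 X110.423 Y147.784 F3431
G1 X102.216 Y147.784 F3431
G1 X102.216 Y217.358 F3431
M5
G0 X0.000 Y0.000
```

y_svg = 303.310 − y_m.

[1] S530→`#0000ff` (score); closed run; points: 157.403,189.380 164.713,227.227 130.977,245.875 102.817,219.552 119.149,184.636

[2] S214→`#ff00ff` (engrave); closed run; points: 19.847,161.721 27.575,161.721 27.575,251.282 19.847,251.282

[3] S214→`#ff00ff` (engrave); closed run; points: 102.216,85.952 110.423,85.952 110.423,155.526 102.216,155.526

<svg xmlns="http://www.w3.org/2000/svg" width="242.097mm" height="303.310mm" viewBox="0 0 242.097 303.310">
  <polygon points="157.403,189.380 164.713,227.227 130.977,245.875 102.817,219.552 119.149,184.636" fill="none" stroke="#0000ff"/>
  <polygon points="19.847,161.721 27.575,161.721 27.575,251.282 19.847,251.282" fill="none" stroke="#ff00ff"/>
  <polygon points="102.216,85.952 110.423,85.952 110.423,155.526 102.216,155.526" fill="none" stroke="#ff00ff"/>
</svg>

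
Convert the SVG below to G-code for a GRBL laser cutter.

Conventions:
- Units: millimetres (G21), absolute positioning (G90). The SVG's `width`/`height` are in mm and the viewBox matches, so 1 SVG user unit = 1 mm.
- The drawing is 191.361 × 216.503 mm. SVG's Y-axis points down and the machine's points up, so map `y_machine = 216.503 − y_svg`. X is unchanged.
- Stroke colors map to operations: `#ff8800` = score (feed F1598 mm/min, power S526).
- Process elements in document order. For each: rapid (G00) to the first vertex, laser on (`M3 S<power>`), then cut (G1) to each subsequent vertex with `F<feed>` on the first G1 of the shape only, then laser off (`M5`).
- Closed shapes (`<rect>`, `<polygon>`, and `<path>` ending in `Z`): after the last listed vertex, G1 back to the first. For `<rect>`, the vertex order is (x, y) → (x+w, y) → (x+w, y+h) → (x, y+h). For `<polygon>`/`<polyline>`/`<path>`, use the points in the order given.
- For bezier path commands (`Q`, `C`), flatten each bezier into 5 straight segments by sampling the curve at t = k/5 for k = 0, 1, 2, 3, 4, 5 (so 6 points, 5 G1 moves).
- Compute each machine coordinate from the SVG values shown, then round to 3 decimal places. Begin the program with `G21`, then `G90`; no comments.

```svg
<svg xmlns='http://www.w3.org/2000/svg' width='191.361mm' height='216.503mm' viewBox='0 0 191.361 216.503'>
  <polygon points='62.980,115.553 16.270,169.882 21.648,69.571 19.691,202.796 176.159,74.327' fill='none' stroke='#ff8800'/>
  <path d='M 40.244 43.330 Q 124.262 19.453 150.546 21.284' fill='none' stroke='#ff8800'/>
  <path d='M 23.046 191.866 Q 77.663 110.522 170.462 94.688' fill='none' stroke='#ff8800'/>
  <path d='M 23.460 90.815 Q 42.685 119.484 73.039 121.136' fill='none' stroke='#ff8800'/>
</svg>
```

Since the viewBox matches the mm dimensions, user units are millimetres directly. The only transform is the Y-flip y_m = 216.503 − y_svg.

Shape 1 is a closed polygon drawn with `<polygon>`. Its stroke #ff8800 means score at S526, F1598. After flipping Y the toolpath is (62.980,100.950) → (16.270,46.621) → (21.648,146.932) → (19.691,13.707) → (176.159,142.176) → (62.980,100.950), returning to the start.

Shape 2 is a quadratic bezier drawn with `<path>`. Its stroke #ff8800 means score at S526, F1598. After flipping Y the toolpath is (40.244,173.173) → (71.542,181.695) → (98.221,188.161) → (120.281,192.571) → (137.723,194.923) → (150.546,195.219).

Shape 3 is a quadratic bezier drawn with `<path>`. Its stroke #ff8800 means score at S526, F1598. After flipping Y the toolpath is (23.046,24.637) → (46.420,54.554) → (72.849,79.231) → (102.332,98.666) → (134.870,112.861) → (170.462,121.815).

Shape 4 is a quadratic bezier drawn with `<path>`. Its stroke #ff8800 means score at S526, F1598. After flipping Y the toolpath is (23.460,125.688) → (31.595,115.301) → (40.621,107.076) → (50.536,101.011) → (61.343,97.108) → (73.039,95.367).

G21
G90
G00 X62.980 Y100.950
M3 S526
G1 X16.270 Y46.621 F1598
G1 X21.648 Y146.932
G1 X19.691 Y13.707
G1 X176.159 Y142.176
G1 X62.980 Y100.950
M5
G00 X40.244 Y173.173
M3 S526
G1 X71.542 Y181.695 F1598
G1 X98.221 Y188.161
G1 X120.281 Y192.571
G1 X137.723 Y194.923
G1 X150.546 Y195.219
M5
G00 X23.046 Y24.637
M3 S526
G1 X46.420 Y54.554 F1598
G1 X72.849 Y79.231
G1 X102.332 Y98.666
G1 X134.870 Y112.861
G1 X170.462 Y121.815
M5
G00 X23.460 Y125.688
M3 S526
G1 X31.595 Y115.301 F1598
G1 X40.621 Y107.076
G1 X50.536 Y101.011
G1 X61.343 Y97.108
G1 X73.039 Y95.367
M5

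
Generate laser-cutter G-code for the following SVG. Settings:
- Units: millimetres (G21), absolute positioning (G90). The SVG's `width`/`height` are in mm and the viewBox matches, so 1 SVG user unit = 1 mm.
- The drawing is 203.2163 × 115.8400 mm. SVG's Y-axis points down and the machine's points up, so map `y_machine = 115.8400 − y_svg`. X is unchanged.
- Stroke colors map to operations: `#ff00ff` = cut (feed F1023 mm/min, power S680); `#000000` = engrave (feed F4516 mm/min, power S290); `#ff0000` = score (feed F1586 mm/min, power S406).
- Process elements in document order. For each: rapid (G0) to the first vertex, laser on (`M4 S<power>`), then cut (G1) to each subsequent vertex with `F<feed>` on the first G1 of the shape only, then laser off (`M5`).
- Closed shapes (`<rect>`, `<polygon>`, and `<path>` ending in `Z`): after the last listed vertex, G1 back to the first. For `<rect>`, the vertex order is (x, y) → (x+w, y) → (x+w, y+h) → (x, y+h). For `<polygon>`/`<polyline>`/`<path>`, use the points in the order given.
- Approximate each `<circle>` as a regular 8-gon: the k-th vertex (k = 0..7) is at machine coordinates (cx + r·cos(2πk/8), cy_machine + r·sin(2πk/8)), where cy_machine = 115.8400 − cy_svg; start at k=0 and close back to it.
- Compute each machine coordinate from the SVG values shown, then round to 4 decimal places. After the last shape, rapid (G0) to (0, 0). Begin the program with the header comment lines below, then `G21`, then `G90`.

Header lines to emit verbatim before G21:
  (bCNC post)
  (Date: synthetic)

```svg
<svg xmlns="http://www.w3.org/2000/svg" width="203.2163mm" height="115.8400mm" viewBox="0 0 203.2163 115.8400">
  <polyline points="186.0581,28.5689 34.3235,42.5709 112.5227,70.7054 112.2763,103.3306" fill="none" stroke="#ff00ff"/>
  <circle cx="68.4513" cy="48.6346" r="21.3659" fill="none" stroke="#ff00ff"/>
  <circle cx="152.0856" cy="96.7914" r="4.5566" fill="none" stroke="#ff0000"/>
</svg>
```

(bCNC post)
(Date: synthetic)
G21
G90
G0 X186.0581 Y87.2711
M4 S680
G1 X34.3235 Y73.2691 F1023
G1 X112.5227 Y45.1346
G1 X112.2763 Y12.5094
M5
G0 X89.8172 Y67.2054
M4 S680
G1 X83.5593 Y82.3134 F1023
G1 X68.4513 Y88.5713
G1 X53.3433 Y82.3134
G1 X47.0854 Y67.2054
G1 X53.3433 Y52.0974
G1 X68.4513 Y45.8395
G1 X83.5593 Y52.0974
G1 X89.8172 Y67.2054
M5
G0 X156.6422 Y19.0486
M4 S406
G1 X155.3076 Y22.2706 F1586
G1 X152.0856 Y23.6052
G1 X148.8636 Y22.2706
G1 X147.5290 Y19.0486
G1 X148.8636 Y15.8266
G1 X152.0856 Y14.4920
G1 X155.3076 Y15.8266
G1 X156.6422 Y19.0486
M5
G0 X0.0000 Y0.0000

Since the viewBox matches the mm dimensions, user units are millimetres directly. The only transform is the Y-flip y_m = 115.8400 − y_svg.

Shape 1 is a open polyline drawn with `<polyline>`. Its stroke #ff00ff means cut at S680, F1023. After flipping Y the toolpath is (186.0581,87.2711) → (34.3235,73.2691) → (112.5227,45.1346) → (112.2763,12.5094).

Shape 2 is a circle drawn with `<circle>`. Its stroke #ff00ff means cut at S680, F1023. After flipping Y the toolpath is (89.8172,67.2054) → (83.5593,82.3134) → (68.4513,88.5713) → (53.3433,82.3134) → (47.0854,67.2054) → (53.3433,52.0974) → (68.4513,45.8395) → (83.5593,52.0974) → (89.8172,67.2054), returning to the start.

Shape 3 is a circle drawn with `<circle>`. Its stroke #ff0000 means score at S406, F1586. After flipping Y the toolpath is (156.6422,19.0486) → (155.3076,22.2706) → (152.0856,23.6052) → (148.8636,22.2706) → (147.5290,19.0486) → (148.8636,15.8266) → (152.0856,14.4920) → (155.3076,15.8266) → (156.6422,19.0486), returning to the start.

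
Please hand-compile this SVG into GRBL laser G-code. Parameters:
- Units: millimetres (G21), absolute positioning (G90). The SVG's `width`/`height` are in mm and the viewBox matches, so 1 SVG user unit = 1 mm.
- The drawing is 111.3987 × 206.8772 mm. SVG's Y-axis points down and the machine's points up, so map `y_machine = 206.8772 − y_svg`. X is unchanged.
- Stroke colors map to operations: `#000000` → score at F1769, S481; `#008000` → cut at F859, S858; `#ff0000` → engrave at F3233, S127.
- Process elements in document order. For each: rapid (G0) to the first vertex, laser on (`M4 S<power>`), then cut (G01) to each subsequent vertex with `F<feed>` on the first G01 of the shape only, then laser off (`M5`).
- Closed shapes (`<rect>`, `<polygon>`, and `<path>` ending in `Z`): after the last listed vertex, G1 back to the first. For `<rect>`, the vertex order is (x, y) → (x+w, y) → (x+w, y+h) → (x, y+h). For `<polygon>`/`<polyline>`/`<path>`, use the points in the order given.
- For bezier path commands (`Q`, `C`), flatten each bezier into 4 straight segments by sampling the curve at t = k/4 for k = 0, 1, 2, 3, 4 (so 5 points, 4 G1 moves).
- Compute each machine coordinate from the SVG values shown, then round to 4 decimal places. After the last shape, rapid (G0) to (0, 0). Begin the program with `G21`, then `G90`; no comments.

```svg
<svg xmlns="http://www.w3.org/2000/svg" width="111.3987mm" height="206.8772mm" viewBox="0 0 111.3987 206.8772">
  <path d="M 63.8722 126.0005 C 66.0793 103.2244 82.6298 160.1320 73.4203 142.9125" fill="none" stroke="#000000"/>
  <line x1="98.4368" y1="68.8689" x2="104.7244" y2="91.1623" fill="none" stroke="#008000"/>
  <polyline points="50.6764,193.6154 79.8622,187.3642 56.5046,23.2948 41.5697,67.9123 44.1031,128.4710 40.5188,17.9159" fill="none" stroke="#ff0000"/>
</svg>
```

G21
G90
G0 X63.8722 Y80.8767
M4 S481
G01 X67.5903 Y85.4214 F1769
G01 X72.9275 Y74.5044
G01 X76.1240 Y62.5456
G01 X73.4203 Y63.9647
M5
G0 X98.4368 Y138.0083
M4 S858
G01 X104.7244 Y115.7149 F859
M5
G0 X50.6764 Y13.2618
M4 S127
G01 X79.8622 Y19.5130 F3233
G01 X56.5046 Y183.5824
G01 X41.5697 Y138.9649
G01 X44.1031 Y78.4062
G01 X40.5188 Y188.9613
M5
G0 X0.0000 Y0.0000

Since the viewBox matches the mm dimensions, user units are millimetres directly. The only transform is the Y-flip y_m = 206.8772 − y_svg.

Shape 1 is a cubic bezier drawn with `<path>`. Its stroke #000000 means score at S481, F1769. After flipping Y the toolpath is (63.8722,80.8767) → (67.5903,85.4214) → (72.9275,74.5044) → (76.1240,62.5456) → (73.4203,63.9647).

Shape 2 is a line segment drawn with `<line>`. Its stroke #008000 means cut at S858, F859. After flipping Y the toolpath is (98.4368,138.0083) → (104.7244,115.7149).

Shape 3 is a open polyline drawn with `<polyline>`. Its stroke #ff0000 means engrave at S127, F3233. After flipping Y the toolpath is (50.6764,13.2618) → (79.8622,19.5130) → (56.5046,183.5824) → (41.5697,138.9649) → (44.1031,78.4062) → (40.5188,188.9613).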